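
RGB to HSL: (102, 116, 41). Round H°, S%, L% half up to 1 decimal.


Normalize: R'=102/255≈0.4000, G'=116/255≈0.4549, B'=41/255≈0.1608
Max=116/255, Min=41/255, Δ=Max-Min=75/255
L = (Max+Min)/2 = (116+41)/510 = 157/510 = 0.30784… → L = 30.8%
L ≤ 0.5 → S = Δ/(Max+Min) = 75/(116+41) = 75/157 = 0.47770… → S = 47.8%
(the 1/255 factors cancel in S and H, so raw channel differences can be used)
Max is G' → H = 60 × ((B-R)/Δ + 2) = 60 × ((41-102)/75 + 2)
  -61/75 + 2 = -0.8133… + 2 = 1.1866…
  H = 60 × 1.1866… = 71.2° → H = 71.2°
= HSL(71.2°, 47.8%, 30.8%)


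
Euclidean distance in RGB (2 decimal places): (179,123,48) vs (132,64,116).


d = √[(R₁-R₂)² + (G₁-G₂)² + (B₁-B₂)²]
d = √[(179-132)² + (123-64)² + (48-116)²]
d = √[2209 + 3481 + 4624]
d = √10314
d ≈ 101.56


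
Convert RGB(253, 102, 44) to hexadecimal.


R = 253 → FD (hex)
G = 102 → 66 (hex)
B = 44 → 2C (hex)
Hex = #FD662C


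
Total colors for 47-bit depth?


Colors = 2^bits = 2^47
= 140,737,488,355,328 colors


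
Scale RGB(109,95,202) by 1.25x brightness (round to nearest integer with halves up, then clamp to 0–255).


Multiply each channel by 1.25, round half up, clamp to [0, 255]
R: 109×1.25 = 136.25 → round → 136
G: 95×1.25 = 118.75 → round → 119
B: 202×1.25 = 252.5 → round → 253
= RGB(136, 119, 253)


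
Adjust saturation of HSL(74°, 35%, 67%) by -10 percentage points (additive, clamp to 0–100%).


Original S = 35%
Adjustment = -10 percentage points
New S = 35 + (-10) = 25
Clamp to [0, 100] → 25
= HSL(74°, 25%, 67%)


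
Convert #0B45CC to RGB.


0B → 11 (R)
45 → 69 (G)
CC → 204 (B)
= RGB(11, 69, 204)


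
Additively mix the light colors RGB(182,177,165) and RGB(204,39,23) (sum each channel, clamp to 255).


Additive: each channel = min(255, C₁+C₂)
R: 182+204 = 386 → 255
G: 177+39 = 216 → 216
B: 165+23 = 188 → 188
= RGB(255, 216, 188)


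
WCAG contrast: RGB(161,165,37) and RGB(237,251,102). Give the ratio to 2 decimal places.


Linearize each sRGB channel c=v/255: c/12.92 if c ≤ 0.04045 else ((c+0.055)/1.055)^2.4
L = 0.2126×R_lin + 0.7152×G_lin + 0.0722×B_lin
Color 1 (161,165,37):
  R=161: 161/255≈0.6314 > 0.04045 → ((0.6314+0.055)/1.055)^2.4 ≈ 0.35640
  G=165: 165/255≈0.6471 > 0.04045 → ((0.6471+0.055)/1.055)^2.4 ≈ 0.37626
  B=37: 37/255≈0.1451 > 0.04045 → ((0.1451+0.055)/1.055)^2.4 ≈ 0.01850
  L1 = 0.2126×0.35640 + 0.7152×0.37626 + 0.0722×0.01850 ≈ 0.34621
Color 2 (237,251,102):
  R=237: 237/255≈0.9294 > 0.04045 → ((0.9294+0.055)/1.055)^2.4 ≈ 0.84687
  G=251: 251/255≈0.9843 > 0.04045 → ((0.9843+0.055)/1.055)^2.4 ≈ 0.96469
  B=102: 102/255≈0.4000 > 0.04045 → ((0.4000+0.055)/1.055)^2.4 ≈ 0.13287
  L2 = 0.2126×0.84687 + 0.7152×0.96469 + 0.0722×0.13287 ≈ 0.87958
Lighter = 0.87958, Darker = 0.34621
Ratio = (L_lighter + 0.05) / (L_darker + 0.05)
Ratio = (0.87958 + 0.05) / (0.34621 + 0.05) = 0.92958 / 0.39621 ≈ 2.3462
Ratio ≈ 2.35:1


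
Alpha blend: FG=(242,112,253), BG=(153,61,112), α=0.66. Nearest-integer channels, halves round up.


C = α×F + (1-α)×B, with 1-α = 0.34
R: 0.66×242 + 0.34×153 = 159.72 + 52.02 = 211.74 → 212
G: 0.66×112 + 0.34×61 = 73.92 + 20.74 = 94.66 → 95
B: 0.66×253 + 0.34×112 = 166.98 + 38.08 = 205.06 → 205
= RGB(212, 95, 205)


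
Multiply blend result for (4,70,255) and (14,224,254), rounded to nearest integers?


Multiply: C = A×B/255, rounded to nearest integer
R: 4×14/255 = 56/255 ≈ 0.220 → 0
G: 70×224/255 = 15680/255 ≈ 61.490 → 61
B: 255×254/255 = 64770/255 ≈ 254.000 → 254
= RGB(0, 61, 254)


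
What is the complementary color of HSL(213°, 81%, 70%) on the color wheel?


Complement = opposite side of color wheel = hue + 180°
H' = (213 + 180) mod 360 = 33°
S and L unchanged.
= HSL(33°, 81%, 70%)


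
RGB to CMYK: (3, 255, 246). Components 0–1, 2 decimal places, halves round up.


R'=3/255≈0.0118, G'=255/255≈1.0000, B'=246/255≈0.9647
K = 1 - max(R',G',B') = 1 - 255/255 = 0/255 = 0 → 0.00
(1-R'-K)/(1-K) simplifies to (max-R)/max with max = 255:
C = (255-3)/255 = 252/255 = 0.98823… → 0.99
M = (255-255)/255 = 0/255 = 0 → 0.00
Y = (255-246)/255 = 9/255 = 0.03529… → 0.04
= CMYK(0.99, 0.00, 0.04, 0.00)


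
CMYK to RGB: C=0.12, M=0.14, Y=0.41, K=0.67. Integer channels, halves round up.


R = 255 × (1-C) × (1-K) = 255 × 0.88 × 0.33 = 74.052 → 74
G = 255 × (1-M) × (1-K) = 255 × 0.86 × 0.33 = 72.369 → 72
B = 255 × (1-Y) × (1-K) = 255 × 0.59 × 0.33 = 49.6485 → 50
= RGB(74, 72, 50)


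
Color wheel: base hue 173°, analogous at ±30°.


Base hue: 173°
Left analog: (173 - 30) mod 360 = 143°
Right analog: (173 + 30) mod 360 = 203°
Analogous hues = 143° and 203°


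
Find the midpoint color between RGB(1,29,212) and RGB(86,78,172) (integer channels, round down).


Midpoint: each channel = ⌊(C₁+C₂)/2⌋
R: ⌊(1+86)/2⌋ = 43
G: ⌊(29+78)/2⌋ = 53
B: ⌊(212+172)/2⌋ = 192
= RGB(43, 53, 192)


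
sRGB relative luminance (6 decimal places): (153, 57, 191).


Linearize each channel (sRGB transfer function): c = v/255; c_lin = c/12.92 if c ≤ 0.04045, else ((c+0.055)/1.055)^2.4
  R: 153/255 ≈ 0.600000 > 0.04045 → ((0.600000+0.055)/1.055)^2.4 ≈ 0.318547
  G: 57/255 ≈ 0.223529 > 0.04045 → ((0.223529+0.055)/1.055)^2.4 ≈ 0.040915
  B: 191/255 ≈ 0.749020 > 0.04045 → ((0.749020+0.055)/1.055)^2.4 ≈ 0.520996
R_lin = 0.318547, G_lin = 0.040915, B_lin = 0.520996
L = 0.2126×R + 0.7152×G + 0.0722×B
L = 0.2126×0.318547 + 0.7152×0.040915 + 0.0722×0.520996
L ≈ 0.134601


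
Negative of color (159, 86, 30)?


Invert: (255-R, 255-G, 255-B)
R: 255-159 = 96
G: 255-86 = 169
B: 255-30 = 225
= RGB(96, 169, 225)


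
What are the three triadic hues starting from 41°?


Triadic: equally spaced at 120° intervals
H1 = 41°
H2 = (41 + 120) mod 360 = 161°
H3 = (41 + 240) mod 360 = 281°
Triadic = 41°, 161°, 281°


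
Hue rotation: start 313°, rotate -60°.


New hue = (H + rotation) mod 360
New hue = (313 -60) mod 360
= 253 mod 360
= 253°


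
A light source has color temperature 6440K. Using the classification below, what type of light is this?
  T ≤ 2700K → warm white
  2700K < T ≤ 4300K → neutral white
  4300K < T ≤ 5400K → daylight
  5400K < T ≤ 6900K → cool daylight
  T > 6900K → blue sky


Temperature: 6440K
5400K < 6440K ≤ 6900K → cool daylight
Classification: cool daylight


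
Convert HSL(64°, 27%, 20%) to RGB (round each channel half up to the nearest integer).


H=64°, S=0.27, L=0.20
C = (1-|2L-1|)×S = (1-|-0.60|)×0.27 = 0.108
H' = H/60 = 64/60 ≈ 1.0667; X = C×(1-|H' mod 2 - 1|) = 0.1008
m = L - C/2 = 0.20 - 0.054 = 0.146
Sector ⌊H'⌋ = 1 → (R',G',B') = (0.1008, 0.108, 0.0)
RGB = ((R'+m)×255, (G'+m)×255, (B'+m)×255) = (62.934, 64.77, 37.23)
Round half up → RGB(63, 65, 37)


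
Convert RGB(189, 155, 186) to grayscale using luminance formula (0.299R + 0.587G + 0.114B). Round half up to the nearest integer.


Gray = 0.299×R + 0.587×G + 0.114×B
Gray = 0.299×189 + 0.587×155 + 0.114×186
Gray = 56.511 + 90.985 + 21.204
Gray = 168.700 → round half up → 169
Gray = 169


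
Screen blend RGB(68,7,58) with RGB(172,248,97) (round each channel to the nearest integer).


Screen: C = 255 - (255-A)×(255-B)/255, rounded to nearest integer
R: 255 - (255-68)×(255-172)/255 = 255 - 15521/255 ≈ 255 - 60.867 = 194.133 → 194
G: 255 - (255-7)×(255-248)/255 = 255 - 1736/255 ≈ 255 - 6.808 = 248.192 → 248
B: 255 - (255-58)×(255-97)/255 = 255 - 31126/255 ≈ 255 - 122.063 = 132.937 → 133
= RGB(194, 248, 133)


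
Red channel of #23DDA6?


Color: #23DDA6
R = 23 = 35
G = DD = 221
B = A6 = 166
Red = 35


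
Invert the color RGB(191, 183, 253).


Invert: (255-R, 255-G, 255-B)
R: 255-191 = 64
G: 255-183 = 72
B: 255-253 = 2
= RGB(64, 72, 2)


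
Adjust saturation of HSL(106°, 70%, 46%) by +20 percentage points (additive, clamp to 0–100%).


Original S = 70%
Adjustment = +20 percentage points
New S = 70 + (20) = 90
Clamp to [0, 100] → 90
= HSL(106°, 90%, 46%)


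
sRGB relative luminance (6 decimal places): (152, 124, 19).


Linearize each channel (sRGB transfer function): c = v/255; c_lin = c/12.92 if c ≤ 0.04045, else ((c+0.055)/1.055)^2.4
  R: 152/255 ≈ 0.596078 > 0.04045 → ((0.596078+0.055)/1.055)^2.4 ≈ 0.313989
  G: 124/255 ≈ 0.486275 > 0.04045 → ((0.486275+0.055)/1.055)^2.4 ≈ 0.201556
  B: 19/255 ≈ 0.074510 > 0.04045 → ((0.074510+0.055)/1.055)^2.4 ≈ 0.006512
R_lin = 0.313989, G_lin = 0.201556, B_lin = 0.006512
L = 0.2126×R + 0.7152×G + 0.0722×B
L = 0.2126×0.313989 + 0.7152×0.201556 + 0.0722×0.006512
L ≈ 0.211377


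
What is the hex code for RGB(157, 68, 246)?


R = 157 → 9D (hex)
G = 68 → 44 (hex)
B = 246 → F6 (hex)
Hex = #9D44F6


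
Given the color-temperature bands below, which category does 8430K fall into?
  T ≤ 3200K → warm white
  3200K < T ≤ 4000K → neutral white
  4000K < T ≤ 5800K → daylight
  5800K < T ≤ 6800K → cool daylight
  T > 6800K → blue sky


Temperature: 8430K
8430K > 6800K → blue sky
Classification: blue sky


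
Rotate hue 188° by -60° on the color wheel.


New hue = (H + rotation) mod 360
New hue = (188 -60) mod 360
= 128 mod 360
= 128°


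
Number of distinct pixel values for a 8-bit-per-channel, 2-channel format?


Total bits = 8 bits/channel × 2 channels = 16 bits
Distinct pixel values = 2^16
= 65,536 pixel values


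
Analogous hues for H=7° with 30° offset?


Base hue: 7°
Left analog: (7 - 30) mod 360 = 337°
Right analog: (7 + 30) mod 360 = 37°
Analogous hues = 337° and 37°


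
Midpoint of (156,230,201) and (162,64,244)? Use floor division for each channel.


Midpoint: each channel = ⌊(C₁+C₂)/2⌋
R: ⌊(156+162)/2⌋ = 159
G: ⌊(230+64)/2⌋ = 147
B: ⌊(201+244)/2⌋ = 222
= RGB(159, 147, 222)


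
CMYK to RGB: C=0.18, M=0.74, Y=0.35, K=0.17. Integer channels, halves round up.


R = 255 × (1-C) × (1-K) = 255 × 0.82 × 0.83 = 173.553 → 174
G = 255 × (1-M) × (1-K) = 255 × 0.26 × 0.83 = 55.029 → 55
B = 255 × (1-Y) × (1-K) = 255 × 0.65 × 0.83 = 137.5725 → 138
= RGB(174, 55, 138)


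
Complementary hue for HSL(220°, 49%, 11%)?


Complement = opposite side of color wheel = hue + 180°
H' = (220 + 180) mod 360 = 40°
S and L unchanged.
= HSL(40°, 49%, 11%)


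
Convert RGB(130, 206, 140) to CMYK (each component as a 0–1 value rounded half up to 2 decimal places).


R'=130/255≈0.5098, G'=206/255≈0.8078, B'=140/255≈0.5490
K = 1 - max(R',G',B') = 1 - 206/255 = 49/255 = 0.19215… → 0.19
(1-R'-K)/(1-K) simplifies to (max-R)/max with max = 206:
C = (206-130)/206 = 76/206 = 0.36893… → 0.37
M = (206-206)/206 = 0/206 = 0 → 0.00
Y = (206-140)/206 = 66/206 = 0.32038… → 0.32
= CMYK(0.37, 0.00, 0.32, 0.19)


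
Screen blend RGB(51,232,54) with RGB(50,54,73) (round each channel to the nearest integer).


Screen: C = 255 - (255-A)×(255-B)/255, rounded to nearest integer
R: 255 - (255-51)×(255-50)/255 = 255 - 41820/255 ≈ 255 - 164.000 = 91.000 → 91
G: 255 - (255-232)×(255-54)/255 = 255 - 4623/255 ≈ 255 - 18.129 = 236.871 → 237
B: 255 - (255-54)×(255-73)/255 = 255 - 36582/255 ≈ 255 - 143.459 = 111.541 → 112
= RGB(91, 237, 112)


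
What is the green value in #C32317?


Color: #C32317
R = C3 = 195
G = 23 = 35
B = 17 = 23
Green = 35


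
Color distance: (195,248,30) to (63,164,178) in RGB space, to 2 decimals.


d = √[(R₁-R₂)² + (G₁-G₂)² + (B₁-B₂)²]
d = √[(195-63)² + (248-164)² + (30-178)²]
d = √[17424 + 7056 + 21904]
d = √46384
d ≈ 215.37


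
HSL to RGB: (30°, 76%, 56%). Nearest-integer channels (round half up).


H=30°, S=0.76, L=0.56
C = (1-|2L-1|)×S = (1-|0.12|)×0.76 = 0.6688
H' = H/60 = 30/60 ≈ 0.5000; X = C×(1-|H' mod 2 - 1|) = 0.3344
m = L - C/2 = 0.56 - 0.3344 = 0.2256
Sector ⌊H'⌋ = 0 → (R',G',B') = (0.6688, 0.3344, 0.0)
RGB = ((R'+m)×255, (G'+m)×255, (B'+m)×255) = (228.072, 142.8, 57.528)
Round half up → RGB(228, 143, 58)


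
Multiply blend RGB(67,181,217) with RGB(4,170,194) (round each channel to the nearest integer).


Multiply: C = A×B/255, rounded to nearest integer
R: 67×4/255 = 268/255 ≈ 1.051 → 1
G: 181×170/255 = 30770/255 ≈ 120.667 → 121
B: 217×194/255 = 42098/255 ≈ 165.090 → 165
= RGB(1, 121, 165)


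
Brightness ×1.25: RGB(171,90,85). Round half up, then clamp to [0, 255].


Multiply each channel by 1.25, round half up, clamp to [0, 255]
R: 171×1.25 = 213.75 → round → 214
G: 90×1.25 = 112.5 → round → 113
B: 85×1.25 = 106.25 → round → 106
= RGB(214, 113, 106)


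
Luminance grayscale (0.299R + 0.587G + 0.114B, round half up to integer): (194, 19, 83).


Gray = 0.299×R + 0.587×G + 0.114×B
Gray = 0.299×194 + 0.587×19 + 0.114×83
Gray = 58.006 + 11.153 + 9.462
Gray = 78.621 → round half up → 79
Gray = 79


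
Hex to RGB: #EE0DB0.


EE → 238 (R)
0D → 13 (G)
B0 → 176 (B)
= RGB(238, 13, 176)


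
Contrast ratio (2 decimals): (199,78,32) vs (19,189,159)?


Linearize each sRGB channel c=v/255: c/12.92 if c ≤ 0.04045 else ((c+0.055)/1.055)^2.4
L = 0.2126×R_lin + 0.7152×G_lin + 0.0722×B_lin
Color 1 (199,78,32):
  R=199: 199/255≈0.7804 > 0.04045 → ((0.7804+0.055)/1.055)^2.4 ≈ 0.57112
  G=78: 78/255≈0.3059 > 0.04045 → ((0.3059+0.055)/1.055)^2.4 ≈ 0.07619
  B=32: 32/255≈0.1255 > 0.04045 → ((0.1255+0.055)/1.055)^2.4 ≈ 0.01444
  L1 = 0.2126×0.57112 + 0.7152×0.07619 + 0.0722×0.01444 ≈ 0.17695
Color 2 (19,189,159):
  R=19: 19/255≈0.0745 > 0.04045 → ((0.0745+0.055)/1.055)^2.4 ≈ 0.00651
  G=189: 189/255≈0.7412 > 0.04045 → ((0.7412+0.055)/1.055)^2.4 ≈ 0.50888
  B=159: 159/255≈0.6235 > 0.04045 → ((0.6235+0.055)/1.055)^2.4 ≈ 0.34670
  L2 = 0.2126×0.00651 + 0.7152×0.50888 + 0.0722×0.34670 ≈ 0.39037
Lighter = 0.39037, Darker = 0.17695
Ratio = (L_lighter + 0.05) / (L_darker + 0.05)
Ratio = (0.39037 + 0.05) / (0.17695 + 0.05) = 0.44037 / 0.22695 ≈ 1.9404
Ratio ≈ 1.94:1


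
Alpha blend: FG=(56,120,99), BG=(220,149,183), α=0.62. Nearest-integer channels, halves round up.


C = α×F + (1-α)×B, with 1-α = 0.38
R: 0.62×56 + 0.38×220 = 34.72 + 83.60 = 118.32 → 118
G: 0.62×120 + 0.38×149 = 74.40 + 56.62 = 131.02 → 131
B: 0.62×99 + 0.38×183 = 61.38 + 69.54 = 130.92 → 131
= RGB(118, 131, 131)


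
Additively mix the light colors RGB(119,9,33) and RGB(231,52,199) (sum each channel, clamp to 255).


Additive: each channel = min(255, C₁+C₂)
R: 119+231 = 350 → 255
G: 9+52 = 61 → 61
B: 33+199 = 232 → 232
= RGB(255, 61, 232)


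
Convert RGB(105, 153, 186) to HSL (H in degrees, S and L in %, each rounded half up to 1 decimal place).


Normalize: R'=105/255≈0.4118, G'=153/255≈0.6000, B'=186/255≈0.7294
Max=186/255, Min=105/255, Δ=Max-Min=81/255
L = (Max+Min)/2 = (186+105)/510 = 291/510 = 0.57058… → L = 57.1%
L > 0.5 → S = Δ/(2-Max-Min) = 81/(510-186-105) = 81/219 = 0.36986… → S = 37.0%
(the 1/255 factors cancel in S and H, so raw channel differences can be used)
Max is B' → H = 60 × ((R-G)/Δ + 4) = 60 × ((105-153)/81 + 4)
  -48/81 + 4 = -0.5925… + 4 = 3.4074…
  H = 60 × 3.4074… = 204.444…° → H = 204.4°
= HSL(204.4°, 37.0%, 57.1%)


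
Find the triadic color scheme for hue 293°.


Triadic: equally spaced at 120° intervals
H1 = 293°
H2 = (293 + 120) mod 360 = 53°
H3 = (293 + 240) mod 360 = 173°
Triadic = 293°, 53°, 173°


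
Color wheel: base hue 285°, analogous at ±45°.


Base hue: 285°
Left analog: (285 - 45) mod 360 = 240°
Right analog: (285 + 45) mod 360 = 330°
Analogous hues = 240° and 330°


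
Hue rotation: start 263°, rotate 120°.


New hue = (H + rotation) mod 360
New hue = (263 + 120) mod 360
= 383 mod 360
= 23°


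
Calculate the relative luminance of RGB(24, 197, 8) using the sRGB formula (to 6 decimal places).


Linearize each channel (sRGB transfer function): c = v/255; c_lin = c/12.92 if c ≤ 0.04045, else ((c+0.055)/1.055)^2.4
  R: 24/255 ≈ 0.094118 > 0.04045 → ((0.094118+0.055)/1.055)^2.4 ≈ 0.009134
  G: 197/255 ≈ 0.772549 > 0.04045 → ((0.772549+0.055)/1.055)^2.4 ≈ 0.558340
  B: 8/255 ≈ 0.031373 ≤ 0.04045 → 0.031373/12.92 ≈ 0.002428
R_lin = 0.009134, G_lin = 0.558340, B_lin = 0.002428
L = 0.2126×R + 0.7152×G + 0.0722×B
L = 0.2126×0.009134 + 0.7152×0.558340 + 0.0722×0.002428
L ≈ 0.401442


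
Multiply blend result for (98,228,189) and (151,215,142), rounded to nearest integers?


Multiply: C = A×B/255, rounded to nearest integer
R: 98×151/255 = 14798/255 ≈ 58.031 → 58
G: 228×215/255 = 49020/255 ≈ 192.235 → 192
B: 189×142/255 = 26838/255 ≈ 105.247 → 105
= RGB(58, 192, 105)


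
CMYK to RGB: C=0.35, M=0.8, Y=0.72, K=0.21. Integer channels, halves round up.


R = 255 × (1-C) × (1-K) = 255 × 0.65 × 0.79 = 130.9425 → 131
G = 255 × (1-M) × (1-K) = 255 × 0.20 × 0.79 = 40.29 → 40
B = 255 × (1-Y) × (1-K) = 255 × 0.28 × 0.79 = 56.406 → 56
= RGB(131, 40, 56)


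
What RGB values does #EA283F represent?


EA → 234 (R)
28 → 40 (G)
3F → 63 (B)
= RGB(234, 40, 63)


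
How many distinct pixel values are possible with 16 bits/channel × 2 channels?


Total bits = 16 bits/channel × 2 channels = 32 bits
Distinct pixel values = 2^32
= 4,294,967,296 pixel values


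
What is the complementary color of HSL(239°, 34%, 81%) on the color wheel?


Complement = opposite side of color wheel = hue + 180°
H' = (239 + 180) mod 360 = 59°
S and L unchanged.
= HSL(59°, 34%, 81%)


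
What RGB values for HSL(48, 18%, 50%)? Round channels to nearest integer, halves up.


H=48°, S=0.18, L=0.50
C = (1-|2L-1|)×S = (1-|0.00|)×0.18 = 0.18
H' = H/60 = 48/60 ≈ 0.8000; X = C×(1-|H' mod 2 - 1|) = 0.144
m = L - C/2 = 0.50 - 0.09 = 0.41
Sector ⌊H'⌋ = 0 → (R',G',B') = (0.18, 0.144, 0.0)
RGB = ((R'+m)×255, (G'+m)×255, (B'+m)×255) = (150.45, 141.27, 104.55)
Round half up → RGB(150, 141, 105)


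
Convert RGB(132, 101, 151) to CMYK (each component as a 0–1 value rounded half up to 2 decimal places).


R'=132/255≈0.5176, G'=101/255≈0.3961, B'=151/255≈0.5922
K = 1 - max(R',G',B') = 1 - 151/255 = 104/255 = 0.40784… → 0.41
(1-R'-K)/(1-K) simplifies to (max-R)/max with max = 151:
C = (151-132)/151 = 19/151 = 0.12582… → 0.13
M = (151-101)/151 = 50/151 = 0.33112… → 0.33
Y = (151-151)/151 = 0/151 = 0 → 0.00
= CMYK(0.13, 0.33, 0.00, 0.41)


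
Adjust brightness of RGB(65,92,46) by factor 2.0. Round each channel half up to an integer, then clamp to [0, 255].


Multiply each channel by 2.0, round half up, clamp to [0, 255]
R: 65×2.0 = 130
G: 92×2.0 = 184
B: 46×2.0 = 92
= RGB(130, 184, 92)


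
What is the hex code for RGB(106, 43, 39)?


R = 106 → 6A (hex)
G = 43 → 2B (hex)
B = 39 → 27 (hex)
Hex = #6A2B27


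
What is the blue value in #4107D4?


Color: #4107D4
R = 41 = 65
G = 07 = 7
B = D4 = 212
Blue = 212


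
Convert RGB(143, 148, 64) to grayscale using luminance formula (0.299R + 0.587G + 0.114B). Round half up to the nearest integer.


Gray = 0.299×R + 0.587×G + 0.114×B
Gray = 0.299×143 + 0.587×148 + 0.114×64
Gray = 42.757 + 86.876 + 7.296
Gray = 136.929 → round half up → 137
Gray = 137


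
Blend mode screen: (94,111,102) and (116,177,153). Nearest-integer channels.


Screen: C = 255 - (255-A)×(255-B)/255, rounded to nearest integer
R: 255 - (255-94)×(255-116)/255 = 255 - 22379/255 ≈ 255 - 87.761 = 167.239 → 167
G: 255 - (255-111)×(255-177)/255 = 255 - 11232/255 ≈ 255 - 44.047 = 210.953 → 211
B: 255 - (255-102)×(255-153)/255 = 255 - 15606/255 ≈ 255 - 61.200 = 193.800 → 194
= RGB(167, 211, 194)


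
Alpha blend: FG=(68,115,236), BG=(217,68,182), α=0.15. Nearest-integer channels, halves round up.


C = α×F + (1-α)×B, with 1-α = 0.85
R: 0.15×68 + 0.85×217 = 10.20 + 184.45 = 194.65 → 195
G: 0.15×115 + 0.85×68 = 17.25 + 57.80 = 75.05 → 75
B: 0.15×236 + 0.85×182 = 35.40 + 154.70 = 190.10 → 190
= RGB(195, 75, 190)


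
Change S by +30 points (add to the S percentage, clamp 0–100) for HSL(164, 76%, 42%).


Original S = 76%
Adjustment = +30 percentage points
New S = 76 + (30) = 106
Clamp to [0, 100] → 100
= HSL(164°, 100%, 42%)


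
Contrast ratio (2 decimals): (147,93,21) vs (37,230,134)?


Linearize each sRGB channel c=v/255: c/12.92 if c ≤ 0.04045 else ((c+0.055)/1.055)^2.4
L = 0.2126×R_lin + 0.7152×G_lin + 0.0722×B_lin
Color 1 (147,93,21):
  R=147: 147/255≈0.5765 > 0.04045 → ((0.5765+0.055)/1.055)^2.4 ≈ 0.29177
  G=93: 93/255≈0.3647 > 0.04045 → ((0.3647+0.055)/1.055)^2.4 ≈ 0.10946
  B=21: 21/255≈0.0824 > 0.04045 → ((0.0824+0.055)/1.055)^2.4 ≈ 0.00750
  L1 = 0.2126×0.29177 + 0.7152×0.10946 + 0.0722×0.00750 ≈ 0.14086
Color 2 (37,230,134):
  R=37: 37/255≈0.1451 > 0.04045 → ((0.1451+0.055)/1.055)^2.4 ≈ 0.01850
  G=230: 230/255≈0.9020 > 0.04045 → ((0.9020+0.055)/1.055)^2.4 ≈ 0.79130
  B=134: 134/255≈0.5255 > 0.04045 → ((0.5255+0.055)/1.055)^2.4 ≈ 0.23840
  L2 = 0.2126×0.01850 + 0.7152×0.79130 + 0.0722×0.23840 ≈ 0.58708
Lighter = 0.58708, Darker = 0.14086
Ratio = (L_lighter + 0.05) / (L_darker + 0.05)
Ratio = (0.58708 + 0.05) / (0.14086 + 0.05) = 0.63708 / 0.19086 ≈ 3.3380
Ratio ≈ 3.34:1


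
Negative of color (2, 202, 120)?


Invert: (255-R, 255-G, 255-B)
R: 255-2 = 253
G: 255-202 = 53
B: 255-120 = 135
= RGB(253, 53, 135)


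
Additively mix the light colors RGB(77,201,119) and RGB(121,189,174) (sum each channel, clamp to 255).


Additive: each channel = min(255, C₁+C₂)
R: 77+121 = 198 → 198
G: 201+189 = 390 → 255
B: 119+174 = 293 → 255
= RGB(198, 255, 255)


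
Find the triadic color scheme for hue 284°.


Triadic: equally spaced at 120° intervals
H1 = 284°
H2 = (284 + 120) mod 360 = 44°
H3 = (284 + 240) mod 360 = 164°
Triadic = 284°, 44°, 164°


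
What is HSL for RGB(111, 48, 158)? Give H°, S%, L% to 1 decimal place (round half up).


Normalize: R'=111/255≈0.4353, G'=48/255≈0.1882, B'=158/255≈0.6196
Max=158/255, Min=48/255, Δ=Max-Min=110/255
L = (Max+Min)/2 = (158+48)/510 = 206/510 = 0.40392… → L = 40.4%
L ≤ 0.5 → S = Δ/(Max+Min) = 110/(158+48) = 110/206 = 0.53398… → S = 53.4%
(the 1/255 factors cancel in S and H, so raw channel differences can be used)
Max is B' → H = 60 × ((R-G)/Δ + 4) = 60 × ((111-48)/110 + 4)
  63/110 + 4 = 0.5727… + 4 = 4.5727…
  H = 60 × 4.5727… = 274.363…° → H = 274.4°
= HSL(274.4°, 53.4%, 40.4%)


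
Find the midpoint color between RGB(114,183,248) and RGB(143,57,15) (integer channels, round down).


Midpoint: each channel = ⌊(C₁+C₂)/2⌋
R: ⌊(114+143)/2⌋ = 128
G: ⌊(183+57)/2⌋ = 120
B: ⌊(248+15)/2⌋ = 131
= RGB(128, 120, 131)


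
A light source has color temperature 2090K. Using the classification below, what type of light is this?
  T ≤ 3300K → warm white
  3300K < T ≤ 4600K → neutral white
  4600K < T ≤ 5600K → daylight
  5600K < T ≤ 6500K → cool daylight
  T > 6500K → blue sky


Temperature: 2090K
2090K ≤ 3300K → warm white
Classification: warm white


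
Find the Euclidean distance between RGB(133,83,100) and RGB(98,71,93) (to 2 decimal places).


d = √[(R₁-R₂)² + (G₁-G₂)² + (B₁-B₂)²]
d = √[(133-98)² + (83-71)² + (100-93)²]
d = √[1225 + 144 + 49]
d = √1418
d ≈ 37.66


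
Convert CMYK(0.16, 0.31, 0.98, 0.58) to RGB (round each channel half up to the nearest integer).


R = 255 × (1-C) × (1-K) = 255 × 0.84 × 0.42 = 89.964 → 90
G = 255 × (1-M) × (1-K) = 255 × 0.69 × 0.42 = 73.899 → 74
B = 255 × (1-Y) × (1-K) = 255 × 0.02 × 0.42 = 2.142 → 2
= RGB(90, 74, 2)


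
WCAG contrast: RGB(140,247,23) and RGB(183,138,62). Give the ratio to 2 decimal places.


Linearize each sRGB channel c=v/255: c/12.92 if c ≤ 0.04045 else ((c+0.055)/1.055)^2.4
L = 0.2126×R_lin + 0.7152×G_lin + 0.0722×B_lin
Color 1 (140,247,23):
  R=140: 140/255≈0.5490 > 0.04045 → ((0.5490+0.055)/1.055)^2.4 ≈ 0.26225
  G=247: 247/255≈0.9686 > 0.04045 → ((0.9686+0.055)/1.055)^2.4 ≈ 0.93011
  B=23: 23/255≈0.0902 > 0.04045 → ((0.0902+0.055)/1.055)^2.4 ≈ 0.00857
  L1 = 0.2126×0.26225 + 0.7152×0.93011 + 0.0722×0.00857 ≈ 0.72159
Color 2 (183,138,62):
  R=183: 183/255≈0.7176 > 0.04045 → ((0.7176+0.055)/1.055)^2.4 ≈ 0.47353
  G=138: 138/255≈0.5412 > 0.04045 → ((0.5412+0.055)/1.055)^2.4 ≈ 0.25415
  B=62: 62/255≈0.2431 > 0.04045 → ((0.2431+0.055)/1.055)^2.4 ≈ 0.04817
  L2 = 0.2126×0.47353 + 0.7152×0.25415 + 0.0722×0.04817 ≈ 0.28592
Lighter = 0.72159, Darker = 0.28592
Ratio = (L_lighter + 0.05) / (L_darker + 0.05)
Ratio = (0.72159 + 0.05) / (0.28592 + 0.05) = 0.77159 / 0.33592 ≈ 2.2969
Ratio ≈ 2.30:1


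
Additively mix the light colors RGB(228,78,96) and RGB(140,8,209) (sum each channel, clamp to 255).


Additive: each channel = min(255, C₁+C₂)
R: 228+140 = 368 → 255
G: 78+8 = 86 → 86
B: 96+209 = 305 → 255
= RGB(255, 86, 255)


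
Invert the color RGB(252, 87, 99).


Invert: (255-R, 255-G, 255-B)
R: 255-252 = 3
G: 255-87 = 168
B: 255-99 = 156
= RGB(3, 168, 156)


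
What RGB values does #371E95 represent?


37 → 55 (R)
1E → 30 (G)
95 → 149 (B)
= RGB(55, 30, 149)


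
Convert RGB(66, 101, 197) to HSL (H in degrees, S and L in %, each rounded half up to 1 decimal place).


Normalize: R'=66/255≈0.2588, G'=101/255≈0.3961, B'=197/255≈0.7725
Max=197/255, Min=66/255, Δ=Max-Min=131/255
L = (Max+Min)/2 = (197+66)/510 = 263/510 = 0.51568… → L = 51.6%
L > 0.5 → S = Δ/(2-Max-Min) = 131/(510-197-66) = 131/247 = 0.53036… → S = 53.0%
(the 1/255 factors cancel in S and H, so raw channel differences can be used)
Max is B' → H = 60 × ((R-G)/Δ + 4) = 60 × ((66-101)/131 + 4)
  -35/131 + 4 = -0.2671… + 4 = 3.7328…
  H = 60 × 3.7328… = 223.969…° → H = 224.0°
= HSL(224.0°, 53.0%, 51.6%)


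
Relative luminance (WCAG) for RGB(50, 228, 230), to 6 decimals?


Linearize each channel (sRGB transfer function): c = v/255; c_lin = c/12.92 if c ≤ 0.04045, else ((c+0.055)/1.055)^2.4
  R: 50/255 ≈ 0.196078 > 0.04045 → ((0.196078+0.055)/1.055)^2.4 ≈ 0.031896
  G: 228/255 ≈ 0.894118 > 0.04045 → ((0.894118+0.055)/1.055)^2.4 ≈ 0.775822
  B: 230/255 ≈ 0.901961 > 0.04045 → ((0.901961+0.055)/1.055)^2.4 ≈ 0.791298
R_lin = 0.031896, G_lin = 0.775822, B_lin = 0.791298
L = 0.2126×R + 0.7152×G + 0.0722×B
L = 0.2126×0.031896 + 0.7152×0.775822 + 0.0722×0.791298
L ≈ 0.618781


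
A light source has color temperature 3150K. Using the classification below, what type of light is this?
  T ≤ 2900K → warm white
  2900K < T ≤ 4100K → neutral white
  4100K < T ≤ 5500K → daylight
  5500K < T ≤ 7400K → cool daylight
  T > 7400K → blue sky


Temperature: 3150K
2900K < 3150K ≤ 4100K → neutral white
Classification: neutral white


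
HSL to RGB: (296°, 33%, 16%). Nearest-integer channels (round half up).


H=296°, S=0.33, L=0.16
C = (1-|2L-1|)×S = (1-|-0.68|)×0.33 = 0.1056
H' = H/60 = 296/60 ≈ 4.9333; X = C×(1-|H' mod 2 - 1|) = 0.09856
m = L - C/2 = 0.16 - 0.0528 = 0.1072
Sector ⌊H'⌋ = 4 → (R',G',B') = (0.09856, 0.0, 0.1056)
RGB = ((R'+m)×255, (G'+m)×255, (B'+m)×255) = (52.4688, 27.336, 54.264)
Round half up → RGB(52, 27, 54)


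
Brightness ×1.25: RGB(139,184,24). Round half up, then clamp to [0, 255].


Multiply each channel by 1.25, round half up, clamp to [0, 255]
R: 139×1.25 = 173.75 → round → 174
G: 184×1.25 = 230
B: 24×1.25 = 30
= RGB(174, 230, 30)


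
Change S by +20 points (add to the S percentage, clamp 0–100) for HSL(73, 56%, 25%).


Original S = 56%
Adjustment = +20 percentage points
New S = 56 + (20) = 76
Clamp to [0, 100] → 76
= HSL(73°, 76%, 25%)


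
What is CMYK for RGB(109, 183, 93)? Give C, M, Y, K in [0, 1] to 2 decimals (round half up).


R'=109/255≈0.4275, G'=183/255≈0.7176, B'=93/255≈0.3647
K = 1 - max(R',G',B') = 1 - 183/255 = 72/255 = 0.28235… → 0.28
(1-R'-K)/(1-K) simplifies to (max-R)/max with max = 183:
C = (183-109)/183 = 74/183 = 0.40437… → 0.40
M = (183-183)/183 = 0/183 = 0 → 0.00
Y = (183-93)/183 = 90/183 = 0.49180… → 0.49
= CMYK(0.40, 0.00, 0.49, 0.28)


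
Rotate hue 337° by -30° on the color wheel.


New hue = (H + rotation) mod 360
New hue = (337 -30) mod 360
= 307 mod 360
= 307°


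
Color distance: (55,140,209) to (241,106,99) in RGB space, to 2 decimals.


d = √[(R₁-R₂)² + (G₁-G₂)² + (B₁-B₂)²]
d = √[(55-241)² + (140-106)² + (209-99)²]
d = √[34596 + 1156 + 12100]
d = √47852
d ≈ 218.75


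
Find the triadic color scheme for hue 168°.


Triadic: equally spaced at 120° intervals
H1 = 168°
H2 = (168 + 120) mod 360 = 288°
H3 = (168 + 240) mod 360 = 48°
Triadic = 168°, 288°, 48°


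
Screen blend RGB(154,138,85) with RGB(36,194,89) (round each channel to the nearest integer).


Screen: C = 255 - (255-A)×(255-B)/255, rounded to nearest integer
R: 255 - (255-154)×(255-36)/255 = 255 - 22119/255 ≈ 255 - 86.741 = 168.259 → 168
G: 255 - (255-138)×(255-194)/255 = 255 - 7137/255 ≈ 255 - 27.988 = 227.012 → 227
B: 255 - (255-85)×(255-89)/255 = 255 - 28220/255 ≈ 255 - 110.667 = 144.333 → 144
= RGB(168, 227, 144)


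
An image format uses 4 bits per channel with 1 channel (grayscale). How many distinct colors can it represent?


Total bits = 4 bits/channel × 1 channels = 4 bits
Distinct colors = 2^4
= 16 colors


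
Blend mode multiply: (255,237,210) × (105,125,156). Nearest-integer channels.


Multiply: C = A×B/255, rounded to nearest integer
R: 255×105/255 = 26775/255 ≈ 105.000 → 105
G: 237×125/255 = 29625/255 ≈ 116.176 → 116
B: 210×156/255 = 32760/255 ≈ 128.471 → 128
= RGB(105, 116, 128)


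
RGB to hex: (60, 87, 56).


R = 60 → 3C (hex)
G = 87 → 57 (hex)
B = 56 → 38 (hex)
Hex = #3C5738


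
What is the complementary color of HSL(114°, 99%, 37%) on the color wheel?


Complement = opposite side of color wheel = hue + 180°
H' = (114 + 180) mod 360 = 294°
S and L unchanged.
= HSL(294°, 99%, 37%)


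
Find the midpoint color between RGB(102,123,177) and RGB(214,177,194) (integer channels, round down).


Midpoint: each channel = ⌊(C₁+C₂)/2⌋
R: ⌊(102+214)/2⌋ = 158
G: ⌊(123+177)/2⌋ = 150
B: ⌊(177+194)/2⌋ = 185
= RGB(158, 150, 185)


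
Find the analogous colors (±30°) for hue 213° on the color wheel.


Base hue: 213°
Left analog: (213 - 30) mod 360 = 183°
Right analog: (213 + 30) mod 360 = 243°
Analogous hues = 183° and 243°


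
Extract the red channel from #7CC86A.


Color: #7CC86A
R = 7C = 124
G = C8 = 200
B = 6A = 106
Red = 124


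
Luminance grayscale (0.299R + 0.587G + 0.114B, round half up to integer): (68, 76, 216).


Gray = 0.299×R + 0.587×G + 0.114×B
Gray = 0.299×68 + 0.587×76 + 0.114×216
Gray = 20.332 + 44.612 + 24.624
Gray = 89.568 → round half up → 90
Gray = 90


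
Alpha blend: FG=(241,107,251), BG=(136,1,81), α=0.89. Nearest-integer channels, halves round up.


C = α×F + (1-α)×B, with 1-α = 0.11
R: 0.89×241 + 0.11×136 = 214.49 + 14.96 = 229.45 → 229
G: 0.89×107 + 0.11×1 = 95.23 + 0.11 = 95.34 → 95
B: 0.89×251 + 0.11×81 = 223.39 + 8.91 = 232.30 → 232
= RGB(229, 95, 232)


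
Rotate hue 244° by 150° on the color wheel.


New hue = (H + rotation) mod 360
New hue = (244 + 150) mod 360
= 394 mod 360
= 34°


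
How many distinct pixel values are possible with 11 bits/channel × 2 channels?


Total bits = 11 bits/channel × 2 channels = 22 bits
Distinct pixel values = 2^22
= 4,194,304 pixel values


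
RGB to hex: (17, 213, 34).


R = 17 → 11 (hex)
G = 213 → D5 (hex)
B = 34 → 22 (hex)
Hex = #11D522


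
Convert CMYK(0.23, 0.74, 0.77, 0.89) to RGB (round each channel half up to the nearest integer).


R = 255 × (1-C) × (1-K) = 255 × 0.77 × 0.11 = 21.5985 → 22
G = 255 × (1-M) × (1-K) = 255 × 0.26 × 0.11 = 7.293 → 7
B = 255 × (1-Y) × (1-K) = 255 × 0.23 × 0.11 = 6.4515 → 6
= RGB(22, 7, 6)


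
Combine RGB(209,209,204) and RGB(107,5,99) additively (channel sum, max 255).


Additive: each channel = min(255, C₁+C₂)
R: 209+107 = 316 → 255
G: 209+5 = 214 → 214
B: 204+99 = 303 → 255
= RGB(255, 214, 255)


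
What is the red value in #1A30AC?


Color: #1A30AC
R = 1A = 26
G = 30 = 48
B = AC = 172
Red = 26


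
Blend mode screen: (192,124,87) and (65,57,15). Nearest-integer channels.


Screen: C = 255 - (255-A)×(255-B)/255, rounded to nearest integer
R: 255 - (255-192)×(255-65)/255 = 255 - 11970/255 ≈ 255 - 46.941 = 208.059 → 208
G: 255 - (255-124)×(255-57)/255 = 255 - 25938/255 ≈ 255 - 101.718 = 153.282 → 153
B: 255 - (255-87)×(255-15)/255 = 255 - 40320/255 ≈ 255 - 158.118 = 96.882 → 97
= RGB(208, 153, 97)


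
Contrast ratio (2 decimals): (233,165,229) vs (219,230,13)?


Linearize each sRGB channel c=v/255: c/12.92 if c ≤ 0.04045 else ((c+0.055)/1.055)^2.4
L = 0.2126×R_lin + 0.7152×G_lin + 0.0722×B_lin
Color 1 (233,165,229):
  R=233: 233/255≈0.9137 > 0.04045 → ((0.9137+0.055)/1.055)^2.4 ≈ 0.81485
  G=165: 165/255≈0.6471 > 0.04045 → ((0.6471+0.055)/1.055)^2.4 ≈ 0.37626
  B=229: 229/255≈0.8980 > 0.04045 → ((0.8980+0.055)/1.055)^2.4 ≈ 0.78354
  L1 = 0.2126×0.81485 + 0.7152×0.37626 + 0.0722×0.78354 ≈ 0.49891
Color 2 (219,230,13):
  R=219: 219/255≈0.8588 > 0.04045 → ((0.8588+0.055)/1.055)^2.4 ≈ 0.70838
  G=230: 230/255≈0.9020 > 0.04045 → ((0.9020+0.055)/1.055)^2.4 ≈ 0.79130
  B=13: 13/255≈0.0510 > 0.04045 → ((0.0510+0.055)/1.055)^2.4 ≈ 0.00402
  L2 = 0.2126×0.70838 + 0.7152×0.79130 + 0.0722×0.00402 ≈ 0.71683
Lighter = 0.71683, Darker = 0.49891
Ratio = (L_lighter + 0.05) / (L_darker + 0.05)
Ratio = (0.71683 + 0.05) / (0.49891 + 0.05) = 0.76683 / 0.54891 ≈ 1.3970
Ratio ≈ 1.40:1


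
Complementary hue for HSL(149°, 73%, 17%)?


Complement = opposite side of color wheel = hue + 180°
H' = (149 + 180) mod 360 = 329°
S and L unchanged.
= HSL(329°, 73%, 17%)


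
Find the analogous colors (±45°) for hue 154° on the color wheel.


Base hue: 154°
Left analog: (154 - 45) mod 360 = 109°
Right analog: (154 + 45) mod 360 = 199°
Analogous hues = 109° and 199°


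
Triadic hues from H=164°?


Triadic: equally spaced at 120° intervals
H1 = 164°
H2 = (164 + 120) mod 360 = 284°
H3 = (164 + 240) mod 360 = 44°
Triadic = 164°, 284°, 44°


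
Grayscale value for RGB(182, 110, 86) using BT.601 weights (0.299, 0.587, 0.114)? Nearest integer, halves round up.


Gray = 0.299×R + 0.587×G + 0.114×B
Gray = 0.299×182 + 0.587×110 + 0.114×86
Gray = 54.418 + 64.570 + 9.804
Gray = 128.792 → round half up → 129
Gray = 129


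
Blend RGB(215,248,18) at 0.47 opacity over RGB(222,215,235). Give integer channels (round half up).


C = α×F + (1-α)×B, with 1-α = 0.53
R: 0.47×215 + 0.53×222 = 101.05 + 117.66 = 218.71 → 219
G: 0.47×248 + 0.53×215 = 116.56 + 113.95 = 230.51 → 231
B: 0.47×18 + 0.53×235 = 8.46 + 124.55 = 133.01 → 133
= RGB(219, 231, 133)


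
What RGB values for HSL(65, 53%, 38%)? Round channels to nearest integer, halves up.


H=65°, S=0.53, L=0.38
C = (1-|2L-1|)×S = (1-|-0.24|)×0.53 = 0.4028
H' = H/60 = 65/60 ≈ 1.0833; X = C×(1-|H' mod 2 - 1|) ≈ 0.3692
m = L - C/2 = 0.38 - 0.2014 = 0.1786
Sector ⌊H'⌋ = 1 → (R',G',B') = (≈0.3692, 0.4028, 0.0)
RGB = ((R'+m)×255, (G'+m)×255, (B'+m)×255) = (139.6975, 148.257, 45.543)
Round half up → RGB(140, 148, 46)


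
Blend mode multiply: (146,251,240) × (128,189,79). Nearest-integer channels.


Multiply: C = A×B/255, rounded to nearest integer
R: 146×128/255 = 18688/255 ≈ 73.286 → 73
G: 251×189/255 = 47439/255 ≈ 186.035 → 186
B: 240×79/255 = 18960/255 ≈ 74.353 → 74
= RGB(73, 186, 74)


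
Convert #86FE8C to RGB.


86 → 134 (R)
FE → 254 (G)
8C → 140 (B)
= RGB(134, 254, 140)


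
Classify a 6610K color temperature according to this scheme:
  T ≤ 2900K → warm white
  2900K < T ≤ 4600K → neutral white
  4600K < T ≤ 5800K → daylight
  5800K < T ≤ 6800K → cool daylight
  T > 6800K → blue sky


Temperature: 6610K
5800K < 6610K ≤ 6800K → cool daylight
Classification: cool daylight


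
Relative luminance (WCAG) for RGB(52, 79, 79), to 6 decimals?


Linearize each channel (sRGB transfer function): c = v/255; c_lin = c/12.92 if c ≤ 0.04045, else ((c+0.055)/1.055)^2.4
  R: 52/255 ≈ 0.203922 > 0.04045 → ((0.203922+0.055)/1.055)^2.4 ≈ 0.034340
  G: 79/255 ≈ 0.309804 > 0.04045 → ((0.309804+0.055)/1.055)^2.4 ≈ 0.078187
  B: 79/255 ≈ 0.309804 > 0.04045 → ((0.309804+0.055)/1.055)^2.4 ≈ 0.078187
R_lin = 0.034340, G_lin = 0.078187, B_lin = 0.078187
L = 0.2126×R + 0.7152×G + 0.0722×B
L = 0.2126×0.034340 + 0.7152×0.078187 + 0.0722×0.078187
L ≈ 0.068865


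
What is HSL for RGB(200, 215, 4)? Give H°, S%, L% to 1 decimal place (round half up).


Normalize: R'=200/255≈0.7843, G'=215/255≈0.8431, B'=4/255≈0.0157
Max=215/255, Min=4/255, Δ=Max-Min=211/255
L = (Max+Min)/2 = (215+4)/510 = 219/510 = 0.42941… → L = 42.9%
L ≤ 0.5 → S = Δ/(Max+Min) = 211/(215+4) = 211/219 = 0.96347… → S = 96.3%
(the 1/255 factors cancel in S and H, so raw channel differences can be used)
Max is G' → H = 60 × ((B-R)/Δ + 2) = 60 × ((4-200)/211 + 2)
  -196/211 + 2 = -0.9289… + 2 = 1.0710…
  H = 60 × 1.0710… = 64.265…° → H = 64.3°
= HSL(64.3°, 96.3%, 42.9%)


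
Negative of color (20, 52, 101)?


Invert: (255-R, 255-G, 255-B)
R: 255-20 = 235
G: 255-52 = 203
B: 255-101 = 154
= RGB(235, 203, 154)


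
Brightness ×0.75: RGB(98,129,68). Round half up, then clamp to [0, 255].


Multiply each channel by 0.75, round half up, clamp to [0, 255]
R: 98×0.75 = 73.5 → round → 74
G: 129×0.75 = 96.75 → round → 97
B: 68×0.75 = 51
= RGB(74, 97, 51)


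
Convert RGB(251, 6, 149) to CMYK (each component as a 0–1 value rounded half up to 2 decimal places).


R'=251/255≈0.9843, G'=6/255≈0.0235, B'=149/255≈0.5843
K = 1 - max(R',G',B') = 1 - 251/255 = 4/255 = 0.01568… → 0.02
(1-R'-K)/(1-K) simplifies to (max-R)/max with max = 251:
C = (251-251)/251 = 0/251 = 0 → 0.00
M = (251-6)/251 = 245/251 = 0.97609… → 0.98
Y = (251-149)/251 = 102/251 = 0.40637… → 0.41
= CMYK(0.00, 0.98, 0.41, 0.02)


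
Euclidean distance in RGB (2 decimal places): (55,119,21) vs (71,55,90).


d = √[(R₁-R₂)² + (G₁-G₂)² + (B₁-B₂)²]
d = √[(55-71)² + (119-55)² + (21-90)²]
d = √[256 + 4096 + 4761]
d = √9113
d ≈ 95.46


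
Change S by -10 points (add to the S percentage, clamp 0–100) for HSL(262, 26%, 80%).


Original S = 26%
Adjustment = -10 percentage points
New S = 26 + (-10) = 16
Clamp to [0, 100] → 16
= HSL(262°, 16%, 80%)


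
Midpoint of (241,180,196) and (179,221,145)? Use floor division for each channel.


Midpoint: each channel = ⌊(C₁+C₂)/2⌋
R: ⌊(241+179)/2⌋ = 210
G: ⌊(180+221)/2⌋ = 200
B: ⌊(196+145)/2⌋ = 170
= RGB(210, 200, 170)


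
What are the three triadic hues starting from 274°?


Triadic: equally spaced at 120° intervals
H1 = 274°
H2 = (274 + 120) mod 360 = 34°
H3 = (274 + 240) mod 360 = 154°
Triadic = 274°, 34°, 154°


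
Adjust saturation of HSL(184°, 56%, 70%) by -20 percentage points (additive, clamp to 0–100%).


Original S = 56%
Adjustment = -20 percentage points
New S = 56 + (-20) = 36
Clamp to [0, 100] → 36
= HSL(184°, 36%, 70%)


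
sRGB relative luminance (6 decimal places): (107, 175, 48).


Linearize each channel (sRGB transfer function): c = v/255; c_lin = c/12.92 if c ≤ 0.04045, else ((c+0.055)/1.055)^2.4
  R: 107/255 ≈ 0.419608 > 0.04045 → ((0.419608+0.055)/1.055)^2.4 ≈ 0.147027
  G: 175/255 ≈ 0.686275 > 0.04045 → ((0.686275+0.055)/1.055)^2.4 ≈ 0.428690
  B: 48/255 ≈ 0.188235 > 0.04045 → ((0.188235+0.055)/1.055)^2.4 ≈ 0.029557
R_lin = 0.147027, G_lin = 0.428690, B_lin = 0.029557
L = 0.2126×R + 0.7152×G + 0.0722×B
L = 0.2126×0.147027 + 0.7152×0.428690 + 0.0722×0.029557
L ≈ 0.339991
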